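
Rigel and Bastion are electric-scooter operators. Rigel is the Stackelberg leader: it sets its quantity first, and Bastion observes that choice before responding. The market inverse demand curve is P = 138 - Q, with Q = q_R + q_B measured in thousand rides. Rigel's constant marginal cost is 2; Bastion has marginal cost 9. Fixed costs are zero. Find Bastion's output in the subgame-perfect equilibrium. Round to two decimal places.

28.75

The follower Bastion best-responds to any q_R: π_B = (138 - Q)q_B - 9q_B.
Follower FOC: 129 - q_R - 2q_B = 0, so q_B(q_R) = (129 - q_R)/2.
Rigel substitutes q_B(q_R) into its own profit: π_R = q_R(138 - q_R - (129 - q_R)/2) - 2q_R = (147/2 - (1/2)q_R)q_R - 2q_R.
Maximising: ∂π_R/∂q_R = 143/2 - q_R = 0, giving q_R = 143/2.
Then q_B = (129 - 143/2)/2 = 115/4.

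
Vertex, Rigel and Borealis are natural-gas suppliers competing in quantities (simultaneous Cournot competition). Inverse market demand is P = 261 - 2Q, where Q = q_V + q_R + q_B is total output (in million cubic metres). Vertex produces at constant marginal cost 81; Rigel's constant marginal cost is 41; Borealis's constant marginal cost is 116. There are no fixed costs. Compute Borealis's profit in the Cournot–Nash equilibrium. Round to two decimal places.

38.28

Vertex's profit: π_V = (261 - 2Q)q_V - (81q_V). Setting ∂π_V/∂q_V = 0: 180 - 4q_V - 2(q_R + q_B) = 0.
Rigel's profit: π_R = (261 - 2Q)q_R - (41q_R). Setting ∂π_R/∂q_R = 0: 220 - 4q_R - 2(q_V + q_B) = 0.
Borealis's first-order condition: 145 - 4q_B - 2(q_V + q_R) = 0.
Summing all 3 equations gives 545 − 8Q = 0, hence Q = 545/8.
Back-substituting: q_V = (180 − 545/4)/2 = 175/8, q_R = (220 − 545/4)/2 = 335/8, q_B = (145 − 545/4)/2 = 35/8.
Price P = 261 - 2·(545/8) = 499/4.
Borealis's profit: (499/4 - 116)·(35/8) = 1225/32.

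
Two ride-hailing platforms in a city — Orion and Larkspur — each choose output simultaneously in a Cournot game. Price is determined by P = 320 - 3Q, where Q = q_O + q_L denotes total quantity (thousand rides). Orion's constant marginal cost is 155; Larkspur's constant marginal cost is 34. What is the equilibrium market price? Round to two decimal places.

Orion's profit: π_O = (320 - 3Q)q_O - (155q_O). Setting ∂π_O/∂q_O = 0: 165 - 6q_O - 3(q_L) = 0.
Larkspur's first-order condition: 286 - 6q_L - 3(q_O) = 0.
So q_O = (165 - 3q_L)/6 and q_L = (286 - 3q_O)/6.
Substituting one into the other gives q_O = 44/9 and q_L = 407/9.
Total output Q = 451/9, so price P = 320 - 3·(451/9) = 509/3.

169.67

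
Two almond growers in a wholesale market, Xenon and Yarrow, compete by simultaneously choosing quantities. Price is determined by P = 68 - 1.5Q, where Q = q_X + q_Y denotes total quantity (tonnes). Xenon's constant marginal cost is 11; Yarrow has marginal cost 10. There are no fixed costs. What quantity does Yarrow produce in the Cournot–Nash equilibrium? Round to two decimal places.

13.11

Xenon's profit: π_X = (68 - 1.5Q)q_X - (11q_X). Setting ∂π_X/∂q_X = 0: 57 - 3q_X - (3/2)(q_Y) = 0.
Yarrow's first-order condition: 58 - 3q_Y - (3/2)(q_X) = 0.
Best responses: q_X = (57 - (3/2)q_Y)/3, q_Y = (58 - (3/2)q_X)/3.
Solving the pair: q_X = 112/9, q_Y = 118/9.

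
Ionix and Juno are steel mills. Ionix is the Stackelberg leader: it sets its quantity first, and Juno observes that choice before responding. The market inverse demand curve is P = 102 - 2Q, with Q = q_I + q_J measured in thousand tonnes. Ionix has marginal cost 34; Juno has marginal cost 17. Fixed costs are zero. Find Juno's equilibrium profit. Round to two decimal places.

442.53

Solve by backward induction. Given q_I, the follower Juno maximises π_J = (102 - 2q_I - 2q_J)q_J - 17q_J.
∂π_J/∂q_J = 85 - 2q_I - 4q_J = 0 gives the reaction function q_J = (85 - 2q_I)/4.
Ionix substitutes q_J(q_I) into its own profit: π_I = q_I(102 - 2q_I - (85 - 2q_I)/2) - 34q_I = (119/2 - q_I)q_I - 34q_I.
The leader's first-order condition 51/2 - 2q_I = 0 yields q_I = 51/4.
Then q_J = (85 - 2·(51/4))/4 = 119/8.
Price P = 102 - 2·(221/8) = 187/4.
Juno's profit: (187/4 - 17)·(119/8) = 442.5313.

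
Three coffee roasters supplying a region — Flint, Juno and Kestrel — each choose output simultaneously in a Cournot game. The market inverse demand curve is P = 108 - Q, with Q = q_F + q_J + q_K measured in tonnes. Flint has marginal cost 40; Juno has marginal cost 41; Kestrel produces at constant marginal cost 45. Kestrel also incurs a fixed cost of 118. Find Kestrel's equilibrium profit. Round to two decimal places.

64.25

Flint's profit: π_F = (108 - Q)q_F - (40q_F). Setting ∂π_F/∂q_F = 0: 68 - 2q_F - (q_J + q_K) = 0.
Juno's first-order condition: 67 - 2q_J - (q_F + q_K) = 0.
Kestrel's profit: π_K = (108 - Q)q_K - (45q_K). Setting ∂π_K/∂q_K = 0: 63 - 2q_K - (q_F + q_J) = 0.
Adding the 3 first-order conditions: 198 − 4Q = 0, so Q = 99/2.
Back-substituting: q_F = (68 − 99/2) = 37/2, q_J = (67 − 99/2) = 35/2, q_K = (63 − 99/2) = 27/2.
Price P = 108 - 99/2 = 117/2.
Kestrel's profit: (117/2 - 45)·(27/2) - 118 = 257/4.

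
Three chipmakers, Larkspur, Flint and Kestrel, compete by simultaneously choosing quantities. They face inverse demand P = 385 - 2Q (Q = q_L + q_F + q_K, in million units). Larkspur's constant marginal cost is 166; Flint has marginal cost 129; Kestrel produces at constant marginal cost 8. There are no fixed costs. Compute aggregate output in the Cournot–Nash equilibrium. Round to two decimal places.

Larkspur's profit: π_L = (385 - 2Q)q_L - (166q_L). Setting ∂π_L/∂q_L = 0: 219 - 4q_L - 2(q_F + q_K) = 0.
Flint's profit: π_F = (385 - 2Q)q_F - (129q_F). Setting ∂π_F/∂q_F = 0: 256 - 4q_F - 2(q_L + q_K) = 0.
Kestrel's profit: π_K = (385 - 2Q)q_K - (8q_K). Setting ∂π_K/∂q_K = 0: 377 - 4q_K - 2(q_L + q_F) = 0.
Adding the 3 first-order conditions: 852 − 8Q = 0, so Q = 213/2.
Back-substituting: q_L = (219 − 213)/2 = 3, q_F = (256 − 213)/2 = 43/2, q_K = (377 − 213)/2 = 82.
Total output Q = 3 + 43/2 + 82 = 213/2.

106.50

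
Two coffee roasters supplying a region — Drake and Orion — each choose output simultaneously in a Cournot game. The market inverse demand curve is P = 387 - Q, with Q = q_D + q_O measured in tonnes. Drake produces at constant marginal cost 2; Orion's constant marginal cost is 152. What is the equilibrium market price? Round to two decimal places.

Drake's profit: π_D = (387 - Q)q_D - (2q_D). Setting ∂π_D/∂q_D = 0: 385 - 2q_D - (q_O) = 0.
Orion's profit: π_O = (387 - Q)q_O - (152q_O). Setting ∂π_O/∂q_O = 0: 235 - 2q_O - (q_D) = 0.
Rearranging gives the reaction functions q_D = (385 - q_O)/2 and q_O = (235 - q_D)/2.
Solving the pair: q_D = 535/3, q_O = 85/3.
Total output Q = 620/3, so price P = 387 - 620/3 = 541/3.

180.33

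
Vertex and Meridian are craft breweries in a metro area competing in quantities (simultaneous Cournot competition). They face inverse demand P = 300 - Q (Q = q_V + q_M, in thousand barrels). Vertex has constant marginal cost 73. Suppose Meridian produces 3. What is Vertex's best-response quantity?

112

With the rival's output fixed at 3, Vertex's profit is π_V = (300 - 3 - q_V)q_V - (73q_V) = (297 - q_V)q_V - (73q_V).
∂π_V/∂q_V = 224 - 2q_V = 0, so q_V = 112.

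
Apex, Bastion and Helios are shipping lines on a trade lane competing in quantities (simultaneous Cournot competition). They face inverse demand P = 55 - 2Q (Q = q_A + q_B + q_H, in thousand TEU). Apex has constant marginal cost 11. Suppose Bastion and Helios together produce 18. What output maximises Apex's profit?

2

With rivals' combined output fixed at 18, Apex's profit is π_A = (55 - 2·18 - 2q_A)q_A - (11q_A) = (19 - 2q_A)q_A - (11q_A).
∂π_A/∂q_A = 8 - 4q_A = 0, so q_A = 2.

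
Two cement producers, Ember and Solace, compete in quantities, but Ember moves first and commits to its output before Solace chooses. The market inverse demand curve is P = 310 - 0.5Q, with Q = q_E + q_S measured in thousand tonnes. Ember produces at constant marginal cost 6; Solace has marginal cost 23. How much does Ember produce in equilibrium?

Solve by backward induction. Given q_E, the follower Solace maximises π_S = (310 - (1/2)q_E - (1/2)q_S)q_S - 23q_S.
∂π_S/∂q_S = 287 - (1/2)q_E - q_S = 0 gives the reaction function q_S = (287 - (1/2)q_E).
Ember substitutes q_S(q_E) into its own profit: π_E = q_E(310 - (1/2)q_E - (287 - (1/2)q_E)/2) - 6q_E = (333/2 - (1/4)q_E)q_E - 6q_E.
The leader's first-order condition 321/2 - (1/2)q_E = 0 yields q_E = 321.
Then q_S = (287 - (1/2)·321) = 253/2.

321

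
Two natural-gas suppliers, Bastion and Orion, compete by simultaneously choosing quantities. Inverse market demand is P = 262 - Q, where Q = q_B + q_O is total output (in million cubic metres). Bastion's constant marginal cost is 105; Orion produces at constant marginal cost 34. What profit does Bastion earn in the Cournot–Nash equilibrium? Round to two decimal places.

Bastion's profit: π_B = (262 - Q)q_B - (105q_B). Setting ∂π_B/∂q_B = 0: 157 - 2q_B - (q_O) = 0.
Orion's first-order condition: 228 - 2q_O - (q_B) = 0.
Rearranging gives the reaction functions q_B = (157 - q_O)/2 and q_O = (228 - q_B)/2.
Solving the pair: q_B = 86/3, q_O = 299/3.
Price P = 262 - 385/3 = 401/3.
Bastion's profit: (401/3 - 105)·(86/3) = 821.7778.

821.78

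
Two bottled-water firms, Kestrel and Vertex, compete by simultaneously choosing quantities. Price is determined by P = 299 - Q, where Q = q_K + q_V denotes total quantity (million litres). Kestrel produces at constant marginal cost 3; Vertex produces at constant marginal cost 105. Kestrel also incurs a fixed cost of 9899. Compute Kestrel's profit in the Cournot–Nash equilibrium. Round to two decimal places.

7701.44

Kestrel's profit: π_K = (299 - Q)q_K - (3q_K). Setting ∂π_K/∂q_K = 0: 296 - 2q_K - (q_V) = 0.
Vertex's first-order condition: 194 - 2q_V - (q_K) = 0.
Rearranging gives the reaction functions q_K = (296 - q_V)/2 and q_V = (194 - q_K)/2.
Substituting one into the other gives q_K = 398/3 and q_V = 92/3.
Price P = 299 - 490/3 = 407/3.
Kestrel's profit: (407/3 - 3)·(398/3) - 9899 = 7701.4444.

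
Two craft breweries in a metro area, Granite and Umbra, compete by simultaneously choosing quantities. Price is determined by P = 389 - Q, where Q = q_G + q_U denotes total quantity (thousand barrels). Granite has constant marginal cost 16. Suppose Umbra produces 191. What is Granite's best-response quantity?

With the rival's output fixed at 191, Granite's profit is π_G = (389 - 191 - q_G)q_G - (16q_G) = (198 - q_G)q_G - (16q_G).
∂π_G/∂q_G = 182 - 2q_G = 0, so q_G = 91.

91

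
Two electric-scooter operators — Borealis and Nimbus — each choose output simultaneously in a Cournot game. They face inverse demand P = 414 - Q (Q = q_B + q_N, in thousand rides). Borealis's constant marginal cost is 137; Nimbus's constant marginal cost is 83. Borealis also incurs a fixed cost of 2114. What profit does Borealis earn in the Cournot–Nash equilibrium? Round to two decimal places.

Borealis's profit: π_B = (414 - Q)q_B - (137q_B). Setting ∂π_B/∂q_B = 0: 277 - 2q_B - (q_N) = 0.
Nimbus's first-order condition: 331 - 2q_N - (q_B) = 0.
So q_B = (277 - q_N)/2 and q_N = (331 - q_B)/2.
Substituting one into the other gives q_B = 223/3 and q_N = 385/3.
Price P = 414 - 608/3 = 634/3.
Borealis's profit: (634/3 - 137)·(223/3) - 2114 = 3411.4444.

3411.44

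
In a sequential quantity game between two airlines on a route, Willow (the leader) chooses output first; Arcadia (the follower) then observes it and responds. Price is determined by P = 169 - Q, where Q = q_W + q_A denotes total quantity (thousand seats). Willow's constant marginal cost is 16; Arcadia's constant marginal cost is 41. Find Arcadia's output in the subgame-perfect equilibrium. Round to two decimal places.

The follower Arcadia best-responds to any q_W: π_A = (169 - Q)q_A - 41q_A.
Setting the follower's marginal profit to zero, 128 - q_W - 2q_A = 0, i.e. q_A = (128 - q_W)/2.
Willow substitutes q_A(q_W) into its own profit: π_W = q_W(169 - q_W - (128 - q_W)/2) - 16q_W = (105 - (1/2)q_W)q_W - 16q_W.
Maximising: ∂π_W/∂q_W = 89 - q_W = 0, giving q_W = 89.
Then q_A = (128 - 89)/2 = 39/2.

19.50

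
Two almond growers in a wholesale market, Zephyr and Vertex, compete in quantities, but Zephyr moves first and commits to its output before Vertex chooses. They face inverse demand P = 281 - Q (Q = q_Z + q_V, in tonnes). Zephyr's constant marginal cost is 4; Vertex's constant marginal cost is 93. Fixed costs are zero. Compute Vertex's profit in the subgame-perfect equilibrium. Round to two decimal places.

6.25

The follower Vertex best-responds to any q_Z: π_V = (281 - Q)q_V - 93q_V.
∂π_V/∂q_V = 188 - q_Z - 2q_V = 0 gives the reaction function q_V = (188 - q_Z)/2.
The leader anticipates this reaction. Substituting into P = 281 - Q gives P = 187 - (1/2)q_Z, so π_Z = (187 - (1/2)q_Z)q_Z - 4q_Z.
The leader's first-order condition 183 - q_Z = 0 yields q_Z = 183.
Then q_V = (188 - 183)/2 = 5/2.
Price P = 281 - 371/2 = 191/2.
Vertex's profit: (191/2 - 93)·(5/2) = 25/4.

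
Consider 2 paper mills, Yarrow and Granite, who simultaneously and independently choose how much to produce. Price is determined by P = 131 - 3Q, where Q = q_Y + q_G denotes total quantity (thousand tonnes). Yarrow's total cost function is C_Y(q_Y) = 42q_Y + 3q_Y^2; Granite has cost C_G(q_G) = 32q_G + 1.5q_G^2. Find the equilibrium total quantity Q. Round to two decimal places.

Yarrow's profit: π_Y = (131 - 3Q)q_Y - (42q_Y + 3q_Y²). Setting ∂π_Y/∂q_Y = 0: 89 - 12q_Y - 3(q_G) = 0.
Granite's profit: π_G = (131 - 3Q)q_G - (32q_G + (3/2)q_G²). Setting ∂π_G/∂q_G = 0: 99 - 9q_G - 3(q_Y) = 0.
Rearranging gives the reaction functions q_Y = (89 - 3q_G)/12 and q_G = (99 - 3q_Y)/9.
Substituting one into the other gives q_Y = 56/11 and q_G = 307/33.
Total output Q = 56/11 + 307/33 = 475/33.

14.39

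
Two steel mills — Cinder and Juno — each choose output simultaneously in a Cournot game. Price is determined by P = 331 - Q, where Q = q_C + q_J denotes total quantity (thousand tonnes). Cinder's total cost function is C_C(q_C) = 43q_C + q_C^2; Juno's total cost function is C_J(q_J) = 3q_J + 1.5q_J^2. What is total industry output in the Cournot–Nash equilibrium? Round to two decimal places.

Cinder's profit: π_C = (331 - Q)q_C - (43q_C + q_C²). Setting ∂π_C/∂q_C = 0: 288 - 4q_C - (q_J) = 0.
Juno's profit: π_J = (331 - Q)q_J - (3q_J + (3/2)q_J²). Setting ∂π_J/∂q_J = 0: 328 - 5q_J - (q_C) = 0.
So q_C = (288 - q_J)/4 and q_J = (328 - q_C)/5.
Substituting one into the other gives q_C = 1112/19 and q_J = 1024/19.
Total output Q = 1112/19 + 1024/19 = 112.4211.

112.42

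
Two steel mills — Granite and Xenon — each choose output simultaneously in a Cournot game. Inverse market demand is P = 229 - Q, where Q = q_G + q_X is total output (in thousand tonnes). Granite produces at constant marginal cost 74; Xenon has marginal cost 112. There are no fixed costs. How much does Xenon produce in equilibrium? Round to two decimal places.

26.33

Granite's profit: π_G = (229 - Q)q_G - (74q_G). Setting ∂π_G/∂q_G = 0: 155 - 2q_G - (q_X) = 0.
Xenon's profit: π_X = (229 - Q)q_X - (112q_X). Setting ∂π_X/∂q_X = 0: 117 - 2q_X - (q_G) = 0.
Best responses: q_G = (155 - q_X)/2, q_X = (117 - q_G)/2.
Substituting one into the other gives q_G = 193/3 and q_X = 79/3.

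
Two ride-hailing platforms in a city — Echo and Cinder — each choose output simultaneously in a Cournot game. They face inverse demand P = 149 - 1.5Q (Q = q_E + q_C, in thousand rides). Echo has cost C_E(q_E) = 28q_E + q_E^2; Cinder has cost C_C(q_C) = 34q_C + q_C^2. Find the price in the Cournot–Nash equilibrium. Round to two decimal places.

Echo's profit: π_E = (149 - 1.5Q)q_E - (28q_E + q_E²). Setting ∂π_E/∂q_E = 0: 121 - 5q_E - (3/2)(q_C) = 0.
Cinder's first-order condition: 115 - 5q_C - (3/2)(q_E) = 0.
So q_E = (121 - (3/2)q_C)/5 and q_C = (115 - (3/2)q_E)/5.
Solving the pair: q_E = 1730/91, q_C = 1574/91.
Total output Q = 472/13, so price P = 149 - (3/2)·(472/13) = 1229/13.

94.54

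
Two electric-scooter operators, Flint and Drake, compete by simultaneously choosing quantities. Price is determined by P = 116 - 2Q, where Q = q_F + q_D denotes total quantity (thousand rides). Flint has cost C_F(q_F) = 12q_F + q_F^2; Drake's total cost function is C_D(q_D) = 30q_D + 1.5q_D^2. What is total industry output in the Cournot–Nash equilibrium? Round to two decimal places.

Flint's profit: π_F = (116 - 2Q)q_F - (12q_F + q_F²). Setting ∂π_F/∂q_F = 0: 104 - 6q_F - 2(q_D) = 0.
Drake's profit: π_D = (116 - 2Q)q_D - (30q_D + (3/2)q_D²). Setting ∂π_D/∂q_D = 0: 86 - 7q_D - 2(q_F) = 0.
So q_F = (104 - 2q_D)/6 and q_D = (86 - 2q_F)/7.
Solving the pair: q_F = 278/19, q_D = 154/19.
Total output Q = 278/19 + 154/19 = 432/19.

22.74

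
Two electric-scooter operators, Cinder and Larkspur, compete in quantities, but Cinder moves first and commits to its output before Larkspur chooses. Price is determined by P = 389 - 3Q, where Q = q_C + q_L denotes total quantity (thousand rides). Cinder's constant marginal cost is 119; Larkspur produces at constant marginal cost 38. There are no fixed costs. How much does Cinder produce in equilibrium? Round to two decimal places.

Solve by backward induction. Given q_C, the follower Larkspur maximises π_L = (389 - 3q_C - 3q_L)q_L - 38q_L.
Setting the follower's marginal profit to zero, 351 - 3q_C - 6q_L = 0, i.e. q_L = (351 - 3q_C)/6.
The leader anticipates this reaction. Substituting into P = 389 - 3Q gives P = 427/2 - (3/2)q_C, so π_C = (427/2 - (3/2)q_C)q_C - 119q_C.
Leader FOC: 189/2 - 3q_C = 0, so q_C = 63/2.
Then q_L = (351 - 3·(63/2))/6 = 171/4.

31.50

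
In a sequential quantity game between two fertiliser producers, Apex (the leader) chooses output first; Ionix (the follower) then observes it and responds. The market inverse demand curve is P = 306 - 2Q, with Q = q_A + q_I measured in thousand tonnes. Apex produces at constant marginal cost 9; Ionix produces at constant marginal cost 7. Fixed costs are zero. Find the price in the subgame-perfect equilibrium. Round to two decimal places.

82.75

Solve by backward induction. Given q_A, the follower Ionix maximises π_I = (306 - 2q_A - 2q_I)q_I - 7q_I.
∂π_I/∂q_I = 299 - 2q_A - 4q_I = 0 gives the reaction function q_I = (299 - 2q_A)/4.
The leader anticipates this reaction. Substituting into P = 306 - 2Q gives P = 313/2 - q_A, so π_A = (313/2 - q_A)q_A - 9q_A.
Leader FOC: 295/2 - 2q_A = 0, so q_A = 295/4.
Then q_I = (299 - 2·(295/4))/4 = 303/8.
Total output Q = 893/8, so price P = 306 - 2·(893/8) = 331/4.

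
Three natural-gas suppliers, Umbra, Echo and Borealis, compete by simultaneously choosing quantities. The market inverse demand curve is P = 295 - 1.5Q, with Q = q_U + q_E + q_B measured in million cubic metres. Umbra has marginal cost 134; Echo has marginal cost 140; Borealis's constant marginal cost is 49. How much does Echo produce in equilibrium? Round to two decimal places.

9.67

Umbra's profit: π_U = (295 - 1.5Q)q_U - (134q_U). Setting ∂π_U/∂q_U = 0: 161 - 3q_U - (3/2)(q_E + q_B) = 0.
Echo's profit: π_E = (295 - 1.5Q)q_E - (140q_E). Setting ∂π_E/∂q_E = 0: 155 - 3q_E - (3/2)(q_U + q_B) = 0.
Borealis's first-order condition: 246 - 3q_B - (3/2)(q_U + q_E) = 0.
Summing all 3 equations gives 562 − 6Q = 0, hence Q = 281/3.
Back-substituting: q_U = (161 − 281/2)/(3/2) = 41/3, q_E = (155 − 281/2)/(3/2) = 29/3, q_B = (246 − 281/2)/(3/2) = 211/3.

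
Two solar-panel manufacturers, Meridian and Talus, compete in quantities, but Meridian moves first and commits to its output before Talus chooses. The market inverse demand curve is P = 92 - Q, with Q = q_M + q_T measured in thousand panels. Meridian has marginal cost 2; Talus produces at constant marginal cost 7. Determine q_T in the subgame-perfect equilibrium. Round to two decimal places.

18.75

Solve by backward induction. Given q_M, the follower Talus maximises π_T = (92 - q_M - q_T)q_T - 7q_T.
∂π_T/∂q_T = 85 - q_M - 2q_T = 0 gives the reaction function q_T = (85 - q_M)/2.
The leader anticipates this reaction. Substituting into P = 92 - Q gives P = 99/2 - (1/2)q_M, so π_M = (99/2 - (1/2)q_M)q_M - 2q_M.
Leader FOC: 95/2 - q_M = 0, so q_M = 95/2.
Then q_T = (85 - 95/2)/2 = 75/4.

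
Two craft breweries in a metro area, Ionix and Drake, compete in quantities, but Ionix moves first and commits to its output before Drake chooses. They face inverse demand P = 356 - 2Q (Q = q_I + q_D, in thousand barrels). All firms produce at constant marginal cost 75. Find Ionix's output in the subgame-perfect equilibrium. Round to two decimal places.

The follower Drake best-responds to any q_I: π_D = (356 - 2Q)q_D - 75q_D.
∂π_D/∂q_D = 281 - 2q_I - 4q_D = 0 gives the reaction function q_D = (281 - 2q_I)/4.
The leader anticipates this reaction. Substituting into P = 356 - 2Q gives P = 431/2 - q_I, so π_I = (431/2 - q_I)q_I - 75q_I.
Leader FOC: 281/2 - 2q_I = 0, so q_I = 281/4.
Then q_D = (281 - 2·(281/4))/4 = 281/8.

70.25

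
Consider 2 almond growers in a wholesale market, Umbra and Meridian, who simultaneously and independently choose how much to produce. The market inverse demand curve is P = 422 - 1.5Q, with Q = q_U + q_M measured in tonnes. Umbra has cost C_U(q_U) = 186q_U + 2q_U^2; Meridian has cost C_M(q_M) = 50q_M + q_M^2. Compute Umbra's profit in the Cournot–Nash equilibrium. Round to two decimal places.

Umbra's profit: π_U = (422 - 1.5Q)q_U - (186q_U + 2q_U²). Setting ∂π_U/∂q_U = 0: 236 - 7q_U - (3/2)(q_M) = 0.
Meridian's first-order condition: 372 - 5q_M - (3/2)(q_U) = 0.
Rearranging gives the reaction functions q_U = (236 - (3/2)q_M)/7 and q_M = (372 - (3/2)q_U)/5.
Solving the pair: q_U = 18.9924, q_M = 68.7023.
Price P = 422 - (3/2)·87.6947 = 290.4580.
Umbra's profit: 290.4580·18.9924 - 186·18.9924 - 2·18.9924² = 1262.4849.

1262.48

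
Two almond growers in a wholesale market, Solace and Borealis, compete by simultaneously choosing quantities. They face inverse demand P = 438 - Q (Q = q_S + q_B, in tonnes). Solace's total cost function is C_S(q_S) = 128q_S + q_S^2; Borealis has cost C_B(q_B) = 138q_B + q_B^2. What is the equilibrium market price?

316

Solace's profit: π_S = (438 - Q)q_S - (128q_S + q_S²). Setting ∂π_S/∂q_S = 0: 310 - 4q_S - (q_B) = 0.
Borealis's profit: π_B = (438 - Q)q_B - (138q_B + q_B²). Setting ∂π_B/∂q_B = 0: 300 - 4q_B - (q_S) = 0.
Best responses: q_S = (310 - q_B)/4, q_B = (300 - q_S)/4.
Substituting one into the other gives q_S = 188/3 and q_B = 178/3.
Total output Q = 122, so price P = 438 - 122 = 316.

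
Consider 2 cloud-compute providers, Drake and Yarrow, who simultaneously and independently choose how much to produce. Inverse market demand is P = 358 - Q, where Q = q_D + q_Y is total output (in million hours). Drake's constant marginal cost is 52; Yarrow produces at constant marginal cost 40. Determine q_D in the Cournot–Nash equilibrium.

98

Drake's profit: π_D = (358 - Q)q_D - (52q_D). Setting ∂π_D/∂q_D = 0: 306 - 2q_D - (q_Y) = 0.
Yarrow's profit: π_Y = (358 - Q)q_Y - (40q_Y). Setting ∂π_Y/∂q_Y = 0: 318 - 2q_Y - (q_D) = 0.
Best responses: q_D = (306 - q_Y)/2, q_Y = (318 - q_D)/2.
Substituting one into the other gives q_D = 98 and q_Y = 110.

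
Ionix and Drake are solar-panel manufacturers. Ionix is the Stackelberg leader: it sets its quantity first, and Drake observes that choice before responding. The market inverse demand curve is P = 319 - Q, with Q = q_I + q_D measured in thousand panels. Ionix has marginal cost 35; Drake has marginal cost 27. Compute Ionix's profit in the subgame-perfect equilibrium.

Solve by backward induction. Given q_I, the follower Drake maximises π_D = (319 - q_I - q_D)q_D - 27q_D.
∂π_D/∂q_D = 292 - q_I - 2q_D = 0 gives the reaction function q_D = (292 - q_I)/2.
The leader anticipates this reaction. Substituting into P = 319 - Q gives P = 173 - (1/2)q_I, so π_I = (173 - (1/2)q_I)q_I - 35q_I.
Leader FOC: 138 - q_I = 0, so q_I = 138.
Then q_D = (292 - 138)/2 = 77.
Price P = 319 - 215 = 104.
Ionix's profit: (104 - 35)·138 = 9522.

9522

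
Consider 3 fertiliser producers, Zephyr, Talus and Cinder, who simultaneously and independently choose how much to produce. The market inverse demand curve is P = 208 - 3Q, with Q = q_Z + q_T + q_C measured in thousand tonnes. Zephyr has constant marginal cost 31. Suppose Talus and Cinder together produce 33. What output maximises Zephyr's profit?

13

With rivals' combined output fixed at 33, Zephyr's profit is π_Z = (208 - 3·33 - 3q_Z)q_Z - (31q_Z) = (109 - 3q_Z)q_Z - (31q_Z).
∂π_Z/∂q_Z = 78 - 6q_Z = 0, so q_Z = 13.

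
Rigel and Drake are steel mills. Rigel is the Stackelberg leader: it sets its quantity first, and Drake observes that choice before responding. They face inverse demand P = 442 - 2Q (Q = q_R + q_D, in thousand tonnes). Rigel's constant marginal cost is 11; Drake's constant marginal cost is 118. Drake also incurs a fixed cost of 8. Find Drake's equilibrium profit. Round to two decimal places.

370.13

Solve by backward induction. Given q_R, the follower Drake maximises π_D = (442 - 2q_R - 2q_D)q_D - 118q_D.
∂π_D/∂q_D = 324 - 2q_R - 4q_D = 0 gives the reaction function q_D = (324 - 2q_R)/4.
Rigel substitutes q_D(q_R) into its own profit: π_R = q_R(442 - 2q_R - (324 - 2q_R)/2) - 11q_R = (280 - q_R)q_R - 11q_R.
Leader FOC: 269 - 2q_R = 0, so q_R = 269/2.
Then q_D = (324 - 2·(269/2))/4 = 55/4.
Price P = 442 - 2·(593/4) = 291/2.
Drake's profit: (291/2 - 118)·(55/4) - 8 = 370.1250.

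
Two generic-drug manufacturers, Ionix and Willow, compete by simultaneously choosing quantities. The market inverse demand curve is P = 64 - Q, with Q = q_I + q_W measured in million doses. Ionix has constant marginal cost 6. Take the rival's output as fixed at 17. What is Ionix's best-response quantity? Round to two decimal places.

20.50

With the rival's output fixed at 17, Ionix's profit is π_I = (64 - 17 - q_I)q_I - (6q_I) = (47 - q_I)q_I - (6q_I).
∂π_I/∂q_I = 41 - 2q_I = 0, so q_I = 41/2.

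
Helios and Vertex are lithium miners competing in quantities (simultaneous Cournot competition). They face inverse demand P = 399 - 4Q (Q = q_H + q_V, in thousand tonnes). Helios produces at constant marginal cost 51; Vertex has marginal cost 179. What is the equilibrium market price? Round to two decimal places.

Helios's profit: π_H = (399 - 4Q)q_H - (51q_H). Setting ∂π_H/∂q_H = 0: 348 - 8q_H - 4(q_V) = 0.
Vertex's first-order condition: 220 - 8q_V - 4(q_H) = 0.
Rearranging gives the reaction functions q_H = (348 - 4q_V)/8 and q_V = (220 - 4q_H)/8.
Substituting one into the other gives q_H = 119/3 and q_V = 23/3.
Total output Q = 142/3, so price P = 399 - 4·(142/3) = 629/3.

209.67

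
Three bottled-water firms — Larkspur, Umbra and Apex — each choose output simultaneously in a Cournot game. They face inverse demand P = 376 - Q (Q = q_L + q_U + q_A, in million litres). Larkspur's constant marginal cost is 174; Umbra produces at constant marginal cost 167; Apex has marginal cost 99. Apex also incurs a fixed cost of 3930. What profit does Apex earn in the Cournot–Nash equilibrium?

7095

Larkspur's profit: π_L = (376 - Q)q_L - (174q_L). Setting ∂π_L/∂q_L = 0: 202 - 2q_L - (q_U + q_A) = 0.
Umbra's profit: π_U = (376 - Q)q_U - (167q_U). Setting ∂π_U/∂q_U = 0: 209 - 2q_U - (q_L + q_A) = 0.
Apex's first-order condition: 277 - 2q_A - (q_L + q_U) = 0.
Adding the 3 first-order conditions: 688 − 4Q = 0, so Q = 172.
Back-substituting: q_L = (202 − 172) = 30, q_U = (209 − 172) = 37, q_A = (277 − 172) = 105.
Price P = 376 - 172 = 204.
Apex's profit: (204 - 99)·105 - 3930 = 7095.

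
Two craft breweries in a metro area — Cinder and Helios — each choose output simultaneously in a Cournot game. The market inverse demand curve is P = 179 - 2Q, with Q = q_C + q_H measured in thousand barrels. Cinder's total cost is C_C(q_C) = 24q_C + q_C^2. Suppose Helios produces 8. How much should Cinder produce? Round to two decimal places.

23.17

With the rival's output fixed at 8, Cinder's profit is π_C = (179 - 2·8 - 2q_C)q_C - (24q_C + q_C²) = (163 - 2q_C)q_C - (24q_C + q_C²).
∂π_C/∂q_C = 139 - 6q_C = 0, so q_C = 139/6.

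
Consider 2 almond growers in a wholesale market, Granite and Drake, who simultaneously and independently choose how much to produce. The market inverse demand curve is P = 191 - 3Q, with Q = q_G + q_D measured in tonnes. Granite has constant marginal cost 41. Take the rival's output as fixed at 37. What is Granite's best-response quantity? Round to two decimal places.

With the rival's output fixed at 37, Granite's profit is π_G = (191 - 3·37 - 3q_G)q_G - (41q_G) = (80 - 3q_G)q_G - (41q_G).
∂π_G/∂q_G = 39 - 6q_G = 0, so q_G = 13/2.

6.50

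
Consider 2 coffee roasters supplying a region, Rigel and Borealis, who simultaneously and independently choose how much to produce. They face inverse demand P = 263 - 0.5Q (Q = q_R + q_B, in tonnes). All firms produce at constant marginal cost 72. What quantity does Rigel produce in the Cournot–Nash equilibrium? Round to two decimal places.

127.33

Each firm earns π_i = (263 - 0.5Q)q_i - 72q_i.
First-order condition (treating rivals' output as given): 191 - q_i - (1/2)q_j = 0.
With identical firms every q_j equals q_i, so q_j = q_i and 191 = (3/2)q_i, giving q_i = 382/3.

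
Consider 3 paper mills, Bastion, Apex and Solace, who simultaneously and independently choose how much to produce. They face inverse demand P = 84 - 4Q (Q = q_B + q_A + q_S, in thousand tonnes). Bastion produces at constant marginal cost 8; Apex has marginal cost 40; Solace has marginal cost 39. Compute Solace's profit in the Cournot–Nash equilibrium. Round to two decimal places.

3.52

Bastion's profit: π_B = (84 - 4Q)q_B - (8q_B). Setting ∂π_B/∂q_B = 0: 76 - 8q_B - 4(q_A + q_S) = 0.
Apex's profit: π_A = (84 - 4Q)q_A - (40q_A). Setting ∂π_A/∂q_A = 0: 44 - 8q_A - 4(q_B + q_S) = 0.
Solace's first-order condition: 45 - 8q_S - 4(q_B + q_A) = 0.
Adding the 3 first-order conditions: 165 − 16Q = 0, so Q = 165/16.
Back-substituting: q_B = (76 − 165/4)/4 = 139/16, q_A = (44 − 165/4)/4 = 11/16, q_S = (45 − 165/4)/4 = 15/16.
Price P = 84 - 4·(165/16) = 171/4.
Solace's profit: (171/4 - 39)·(15/16) = 225/64.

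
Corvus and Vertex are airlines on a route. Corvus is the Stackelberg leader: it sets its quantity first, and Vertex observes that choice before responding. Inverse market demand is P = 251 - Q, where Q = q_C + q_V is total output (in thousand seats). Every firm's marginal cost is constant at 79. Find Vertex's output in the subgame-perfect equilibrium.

43

The follower Vertex best-responds to any q_C: π_V = (251 - Q)q_V - 79q_V.
∂π_V/∂q_V = 172 - q_C - 2q_V = 0 gives the reaction function q_V = (172 - q_C)/2.
Corvus substitutes q_V(q_C) into its own profit: π_C = q_C(251 - q_C - (172 - q_C)/2) - 79q_C = (165 - (1/2)q_C)q_C - 79q_C.
The leader's first-order condition 86 - q_C = 0 yields q_C = 86.
Then q_V = (172 - 86)/2 = 43.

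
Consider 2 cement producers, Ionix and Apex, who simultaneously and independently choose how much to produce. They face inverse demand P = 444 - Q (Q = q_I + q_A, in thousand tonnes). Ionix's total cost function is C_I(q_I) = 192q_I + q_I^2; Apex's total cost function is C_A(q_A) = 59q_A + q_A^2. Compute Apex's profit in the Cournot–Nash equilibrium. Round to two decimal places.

Ionix's profit: π_I = (444 - Q)q_I - (192q_I + q_I²). Setting ∂π_I/∂q_I = 0: 252 - 4q_I - (q_A) = 0.
Apex's profit: π_A = (444 - Q)q_A - (59q_A + q_A²). Setting ∂π_A/∂q_A = 0: 385 - 4q_A - (q_I) = 0.
So q_I = (252 - q_A)/4 and q_A = (385 - q_I)/4.
Solving the pair: q_I = 623/15, q_A = 1288/15.
Price P = 444 - 637/5 = 1583/5.
Apex's profit: (1583/5)·(1288/15) - 59·(1288/15) - (1288/15)² = 14746.1689.

14746.17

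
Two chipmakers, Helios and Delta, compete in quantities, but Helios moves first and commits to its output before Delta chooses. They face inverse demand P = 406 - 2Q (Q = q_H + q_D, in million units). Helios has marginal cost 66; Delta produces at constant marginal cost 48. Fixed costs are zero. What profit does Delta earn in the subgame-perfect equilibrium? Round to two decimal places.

4851.13

Solve by backward induction. Given q_H, the follower Delta maximises π_D = (406 - 2q_H - 2q_D)q_D - 48q_D.
∂π_D/∂q_D = 358 - 2q_H - 4q_D = 0 gives the reaction function q_D = (358 - 2q_H)/4.
Helios substitutes q_D(q_H) into its own profit: π_H = q_H(406 - 2q_H - (358 - 2q_H)/2) - 66q_H = (227 - q_H)q_H - 66q_H.
Leader FOC: 161 - 2q_H = 0, so q_H = 161/2.
Then q_D = (358 - 2·(161/2))/4 = 197/4.
Price P = 406 - 2·(519/4) = 293/2.
Delta's profit: (293/2 - 48)·(197/4) = 4851.1250.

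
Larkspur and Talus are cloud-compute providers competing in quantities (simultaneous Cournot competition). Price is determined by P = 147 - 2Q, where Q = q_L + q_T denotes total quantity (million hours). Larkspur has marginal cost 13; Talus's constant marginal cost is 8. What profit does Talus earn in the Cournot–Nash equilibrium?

1152

Larkspur's profit: π_L = (147 - 2Q)q_L - (13q_L). Setting ∂π_L/∂q_L = 0: 134 - 4q_L - 2(q_T) = 0.
Talus's first-order condition: 139 - 4q_T - 2(q_L) = 0.
Rearranging gives the reaction functions q_L = (134 - 2q_T)/4 and q_T = (139 - 2q_L)/4.
Solving the pair: q_L = 43/2, q_T = 24.
Price P = 147 - 2·(91/2) = 56.
Talus's profit: (56 - 8)·24 = 1152.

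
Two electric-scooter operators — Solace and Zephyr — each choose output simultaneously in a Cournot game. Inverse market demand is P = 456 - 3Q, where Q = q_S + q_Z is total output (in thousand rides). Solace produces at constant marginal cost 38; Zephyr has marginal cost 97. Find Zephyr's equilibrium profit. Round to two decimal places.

3333.33

Solace's profit: π_S = (456 - 3Q)q_S - (38q_S). Setting ∂π_S/∂q_S = 0: 418 - 6q_S - 3(q_Z) = 0.
Zephyr's first-order condition: 359 - 6q_Z - 3(q_S) = 0.
Best responses: q_S = (418 - 3q_Z)/6, q_Z = (359 - 3q_S)/6.
Solving the pair: q_S = 53, q_Z = 100/3.
Price P = 456 - 3·(259/3) = 197.
Zephyr's profit: (197 - 97)·(100/3) = 3333.3333.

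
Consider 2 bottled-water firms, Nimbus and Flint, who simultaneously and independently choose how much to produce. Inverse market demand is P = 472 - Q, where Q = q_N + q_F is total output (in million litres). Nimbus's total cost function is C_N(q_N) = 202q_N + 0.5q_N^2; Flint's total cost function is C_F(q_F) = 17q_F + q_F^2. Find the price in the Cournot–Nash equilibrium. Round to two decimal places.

Nimbus's profit: π_N = (472 - Q)q_N - (202q_N + (1/2)q_N²). Setting ∂π_N/∂q_N = 0: 270 - 3q_N - (q_F) = 0.
Flint's first-order condition: 455 - 4q_F - (q_N) = 0.
Rearranging gives the reaction functions q_N = (270 - q_F)/3 and q_F = (455 - q_N)/4.
Solving the pair: q_N = 625/11, q_F = 1095/11.
Total output Q = 1720/11, so price P = 472 - 1720/11 = 315.6364.

315.64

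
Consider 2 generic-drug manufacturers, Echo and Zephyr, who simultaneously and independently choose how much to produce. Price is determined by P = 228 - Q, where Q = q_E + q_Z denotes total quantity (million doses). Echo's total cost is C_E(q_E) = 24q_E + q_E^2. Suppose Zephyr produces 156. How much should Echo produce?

With the rival's output fixed at 156, Echo's profit is π_E = (228 - 156 - q_E)q_E - (24q_E + q_E²) = (72 - q_E)q_E - (24q_E + q_E²).
∂π_E/∂q_E = 48 - 4q_E = 0, so q_E = 12.

12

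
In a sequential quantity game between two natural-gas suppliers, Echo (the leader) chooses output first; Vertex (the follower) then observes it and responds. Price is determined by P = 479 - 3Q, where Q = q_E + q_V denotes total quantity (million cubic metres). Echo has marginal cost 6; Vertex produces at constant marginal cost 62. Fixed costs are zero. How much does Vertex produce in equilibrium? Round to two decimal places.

25.42

Solve by backward induction. Given q_E, the follower Vertex maximises π_V = (479 - 3q_E - 3q_V)q_V - 62q_V.
∂π_V/∂q_V = 417 - 3q_E - 6q_V = 0 gives the reaction function q_V = (417 - 3q_E)/6.
Echo substitutes q_V(q_E) into its own profit: π_E = q_E(479 - 3q_E - (417 - 3q_E)/2) - 6q_E = (541/2 - (3/2)q_E)q_E - 6q_E.
Leader FOC: 529/2 - 3q_E = 0, so q_E = 529/6.
Then q_V = (417 - 3·(529/6))/6 = 305/12.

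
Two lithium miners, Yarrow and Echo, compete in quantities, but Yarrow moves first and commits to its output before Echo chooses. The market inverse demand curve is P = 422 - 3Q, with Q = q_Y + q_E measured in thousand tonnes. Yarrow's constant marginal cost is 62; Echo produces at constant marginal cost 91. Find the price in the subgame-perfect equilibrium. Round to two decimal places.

159.25

Solve by backward induction. Given q_Y, the follower Echo maximises π_E = (422 - 3q_Y - 3q_E)q_E - 91q_E.
Setting the follower's marginal profit to zero, 331 - 3q_Y - 6q_E = 0, i.e. q_E = (331 - 3q_Y)/6.
The leader anticipates this reaction. Substituting into P = 422 - 3Q gives P = 513/2 - (3/2)q_Y, so π_Y = (513/2 - (3/2)q_Y)q_Y - 62q_Y.
The leader's first-order condition 389/2 - 3q_Y = 0 yields q_Y = 389/6.
Then q_E = (331 - 3·(389/6))/6 = 91/4.
Total output Q = 1051/12, so price P = 422 - 3·(1051/12) = 637/4.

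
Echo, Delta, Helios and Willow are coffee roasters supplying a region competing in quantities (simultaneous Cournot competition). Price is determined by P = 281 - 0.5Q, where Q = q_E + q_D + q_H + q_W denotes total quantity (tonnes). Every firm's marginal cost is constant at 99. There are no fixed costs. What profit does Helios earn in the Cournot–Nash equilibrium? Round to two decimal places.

2649.92

Each firm earns π_i = (281 - 0.5Q)q_i - 99q_i.
First-order condition (treating rivals' output as given): 182 - q_i - (1/2)·Σ_{j≠i} q_j = 0.
By symmetry each firm produces the same amount; substituting Σ_{j≠i} q_j = 3q_i yields q_i = 182/(5/2) = 364/5.
Price P = 281 - (1/2)·(1456/5) = 677/5.
Helios's profit: (677/5 - 99)·(364/5) = 2649.9200.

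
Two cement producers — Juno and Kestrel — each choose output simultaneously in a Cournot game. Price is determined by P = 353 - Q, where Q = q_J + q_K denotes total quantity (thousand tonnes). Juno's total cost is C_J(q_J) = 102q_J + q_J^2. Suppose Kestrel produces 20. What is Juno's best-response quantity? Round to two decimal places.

57.75

With the rival's output fixed at 20, Juno's profit is π_J = (353 - 20 - q_J)q_J - (102q_J + q_J²) = (333 - q_J)q_J - (102q_J + q_J²).
∂π_J/∂q_J = 231 - 4q_J = 0, so q_J = 231/4.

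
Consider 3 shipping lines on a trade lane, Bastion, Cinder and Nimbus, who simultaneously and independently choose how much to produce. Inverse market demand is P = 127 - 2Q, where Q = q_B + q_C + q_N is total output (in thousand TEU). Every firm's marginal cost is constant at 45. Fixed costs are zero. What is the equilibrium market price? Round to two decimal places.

Each firm earns π_i = (127 - 2Q)q_i - 45q_i.
Setting ∂π_i/∂q_i = 0 with rivals' quantities fixed: 82 - 4q_i - 2·Σ_{j≠i} q_j = 0.
With identical firms every q_j equals q_i, so Σ_{j≠i} q_j = 2q_i and 82 = 8q_i, giving q_i = 41/4.
Total output Q = 123/4, so price P = 127 - 2·(123/4) = 131/2.

65.50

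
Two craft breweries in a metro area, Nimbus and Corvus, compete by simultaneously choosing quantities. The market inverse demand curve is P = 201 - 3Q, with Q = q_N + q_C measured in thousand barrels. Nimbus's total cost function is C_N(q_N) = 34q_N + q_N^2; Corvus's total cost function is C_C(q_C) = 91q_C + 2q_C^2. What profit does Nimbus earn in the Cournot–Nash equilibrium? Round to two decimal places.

1424.80

Nimbus's profit: π_N = (201 - 3Q)q_N - (34q_N + q_N²). Setting ∂π_N/∂q_N = 0: 167 - 8q_N - 3(q_C) = 0.
Corvus's first-order condition: 110 - 10q_C - 3(q_N) = 0.
So q_N = (167 - 3q_C)/8 and q_C = (110 - 3q_N)/10.
Substituting one into the other gives q_N = 1340/71 and q_C = 379/71.
Price P = 201 - 3·(1719/71) = 128.3662.
Nimbus's profit: 128.3662·(1340/71) - 34·(1340/71) - (1340/71)² = 1424.7967.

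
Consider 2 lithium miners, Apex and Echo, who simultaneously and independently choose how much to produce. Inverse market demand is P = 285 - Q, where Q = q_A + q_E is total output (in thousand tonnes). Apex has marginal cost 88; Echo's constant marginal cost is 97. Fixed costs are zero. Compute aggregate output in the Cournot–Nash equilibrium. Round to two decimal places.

128.33

Apex's profit: π_A = (285 - Q)q_A - (88q_A). Setting ∂π_A/∂q_A = 0: 197 - 2q_A - (q_E) = 0.
Echo's profit: π_E = (285 - Q)q_E - (97q_E). Setting ∂π_E/∂q_E = 0: 188 - 2q_E - (q_A) = 0.
So q_A = (197 - q_E)/2 and q_E = (188 - q_A)/2.
Substituting one into the other gives q_A = 206/3 and q_E = 179/3.
Total output Q = 206/3 + 179/3 = 385/3.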